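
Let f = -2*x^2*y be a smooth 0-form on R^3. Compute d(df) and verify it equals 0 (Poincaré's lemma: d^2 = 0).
d(df) = 0

Step 1: df = sum_i (∂f/∂x_i) dx_i = (-4*x*y) dx + (-2*x^2) dy + (0) dz.
Step 2: Apply d again. Using the 1-form formula, the coefficient of dx ∧ dy in d(df) is ∂^2 f/∂x ∂y - ∂^2 f/∂y ∂x = (-4*x) - (-4*x) = 0 (equality of mixed partials for smooth f).
Similarly for dx ∧ dz and dy ∧ dz — all coefficients vanish. So d(df) = 0.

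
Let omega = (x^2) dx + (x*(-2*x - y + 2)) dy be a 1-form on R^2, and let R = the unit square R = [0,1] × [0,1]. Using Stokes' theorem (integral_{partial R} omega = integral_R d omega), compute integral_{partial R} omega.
integral_(partial R) omega = -1/2

Stokes: integral_partial_R omega = integral_R d omega with d omega = (∂Q/∂x - ∂P/∂y) dx ∧ dy.
  ∂Q/∂x = -4*x - y + 2
  ∂P/∂y = 0
  integrand = ∂Q/∂x - ∂P/∂y = -4*x - y + 2.
Integrating over R: integral_0^1 integral_0^1 (-4*x - y + 2) dx dy = -1/2.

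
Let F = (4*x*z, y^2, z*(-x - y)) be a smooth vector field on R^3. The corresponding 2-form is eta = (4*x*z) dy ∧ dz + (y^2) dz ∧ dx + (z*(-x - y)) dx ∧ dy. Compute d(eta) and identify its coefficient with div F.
d(eta) = (-x + y + 4*z) dx ∧ dy ∧ dz; div F = -x + y + 4*z

For a 2-form in R^3 of the form above, applying d gives a 3-form with coefficient ∂P/∂x + ∂Q/∂y + ∂R/∂z:
  ∂P/∂x = 4*z
  ∂Q/∂y = 2*y
  ∂R/∂z = -x - y
Sum = -x + y + 4*z, which is exactly div F.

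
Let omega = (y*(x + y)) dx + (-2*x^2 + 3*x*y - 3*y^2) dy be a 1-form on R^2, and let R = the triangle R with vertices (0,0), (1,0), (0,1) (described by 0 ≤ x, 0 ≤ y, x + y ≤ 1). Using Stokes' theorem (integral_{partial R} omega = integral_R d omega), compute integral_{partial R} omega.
integral_(partial R) omega = -2/3

Stokes: integral_partial_R omega = integral_R d omega with d omega = (∂Q/∂x - ∂P/∂y) dx ∧ dy.
  ∂Q/∂x = -4*x + 3*y
  ∂P/∂y = x + 2*y
  integrand = ∂Q/∂x - ∂P/∂y = -5*x + y.
Integrating over R: integral_0^1 integral_0^{1-x} (-5*x + y) dy dx = -2/3.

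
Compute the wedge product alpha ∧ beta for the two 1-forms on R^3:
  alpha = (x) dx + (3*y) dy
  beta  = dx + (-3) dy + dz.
alpha ∧ beta = (-3*x - 3*y) dx ∧ dy + (x) dx ∧ dz + (3*y) dy ∧ dz

Distribute the wedge, using dx_i ∧ dx_j = -dx_j ∧ dx_i and dx_i ∧ dx_i = 0. For each pair (i, j) with i < j, the coefficient of dx_i ∧ dx_j in alpha ∧ beta is (alpha_i * beta_j - alpha_j * beta_i). Collecting: alpha ∧ beta = (-3*x - 3*y) dx ∧ dy + (x) dx ∧ dz + (3*y) dy ∧ dz.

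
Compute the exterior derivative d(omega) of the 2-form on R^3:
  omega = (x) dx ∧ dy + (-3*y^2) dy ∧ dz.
d(omega) = 0

For a 2-form omega = sum_{i<j} g_{ij} dx_i ∧ dx_j, the exterior derivative is
  d(omega) = sum_{i<j} d(g_{ij}) ∧ dx_i ∧ dx_j = sum_{i<j, k} (∂g_{ij}/∂x_k) dx_k ∧ dx_i ∧ dx_j.
Expand each term, using dx_k ∧ dx_i ∧ dx_j = sgn(permutation) dx_{(a)} ∧ dx_{(b)} ∧ dx_{(c)} with (a < b < c) sorted:

Collecting like 3-forms: d(omega) = 0.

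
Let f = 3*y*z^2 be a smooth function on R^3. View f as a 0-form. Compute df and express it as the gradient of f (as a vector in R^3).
df = (0) dx + (3*z^2) dy + (6*y*z) dz; grad f = (0, 3*z^2, 6*y*z)

For a 0-form f, d f = (∂f/∂x) dx + (∂f/∂y) dy + (∂f/∂z) dz. The components of the vector representation are exactly the entries of grad f in Cartesian coordinates:
  ∂f/∂x = 0
  ∂f/∂y = 3*z^2
  ∂f/∂z = 6*y*z.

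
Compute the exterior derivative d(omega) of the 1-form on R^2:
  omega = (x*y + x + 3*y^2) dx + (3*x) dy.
d(omega) = (-x - 6*y + 3) dx ∧ dy

For a 1-form omega = sum_i f_i dx_i, the exterior derivative is
  d(omega) = sum_{i < j} (∂f_j/∂x_i - ∂f_i/∂x_j) dx_i ∧ dx_j.
  coefficient of dx ∧ dy: ∂f_2/∂x - ∂f_1/∂y = ∂(3*x)/∂x - ∂(x*y + x + 3*y^2)/∂y = -x - 6*y + 3
Assembling: d(omega) = (-x - 6*y + 3) dx ∧ dy.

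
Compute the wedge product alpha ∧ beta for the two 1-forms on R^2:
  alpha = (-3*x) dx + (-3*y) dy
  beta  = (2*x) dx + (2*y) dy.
alpha ∧ beta = 0

Distribute the wedge, using dx_i ∧ dx_j = -dx_j ∧ dx_i and dx_i ∧ dx_i = 0. For each pair (i, j) with i < j, the coefficient of dx_i ∧ dx_j in alpha ∧ beta is (alpha_i * beta_j - alpha_j * beta_i). Collecting: alpha ∧ beta = 0.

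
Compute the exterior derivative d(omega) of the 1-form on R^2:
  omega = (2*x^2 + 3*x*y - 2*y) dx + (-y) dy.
d(omega) = (2 - 3*x) dx ∧ dy

For a 1-form omega = sum_i f_i dx_i, the exterior derivative is
  d(omega) = sum_{i < j} (∂f_j/∂x_i - ∂f_i/∂x_j) dx_i ∧ dx_j.
  coefficient of dx ∧ dy: ∂f_2/∂x - ∂f_1/∂y = ∂(-y)/∂x - ∂(2*x^2 + 3*x*y - 2*y)/∂y = 2 - 3*x
Assembling: d(omega) = (2 - 3*x) dx ∧ dy.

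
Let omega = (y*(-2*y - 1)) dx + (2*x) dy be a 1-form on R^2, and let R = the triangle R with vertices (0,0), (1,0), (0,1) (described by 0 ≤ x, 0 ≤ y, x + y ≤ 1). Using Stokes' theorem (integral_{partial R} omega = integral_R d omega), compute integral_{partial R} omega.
integral_(partial R) omega = 13/6

Stokes: integral_partial_R omega = integral_R d omega with d omega = (∂Q/∂x - ∂P/∂y) dx ∧ dy.
  ∂Q/∂x = 2
  ∂P/∂y = -4*y - 1
  integrand = ∂Q/∂x - ∂P/∂y = 4*y + 3.
Integrating over R: integral_0^1 integral_0^{1-x} (4*y + 3) dy dx = 13/6.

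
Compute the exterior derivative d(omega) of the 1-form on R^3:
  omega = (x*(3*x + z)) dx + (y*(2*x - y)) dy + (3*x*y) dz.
d(omega) = (2*y) dx ∧ dy + (-x + 3*y) dx ∧ dz + (3*x) dy ∧ dz

For a 1-form omega = sum_i f_i dx_i, the exterior derivative is
  d(omega) = sum_{i < j} (∂f_j/∂x_i - ∂f_i/∂x_j) dx_i ∧ dx_j.
  coefficient of dx ∧ dy: ∂f_2/∂x - ∂f_1/∂y = ∂(y*(2*x - y))/∂x - ∂(x*(3*x + z))/∂y = 2*y
  coefficient of dx ∧ dz: ∂f_3/∂x - ∂f_1/∂z = ∂(3*x*y)/∂x - ∂(x*(3*x + z))/∂z = -x + 3*y
  coefficient of dy ∧ dz: ∂f_3/∂y - ∂f_2/∂z = ∂(3*x*y)/∂y - ∂(y*(2*x - y))/∂z = 3*x
Assembling: d(omega) = (2*y) dx ∧ dy + (-x + 3*y) dx ∧ dz + (3*x) dy ∧ dz.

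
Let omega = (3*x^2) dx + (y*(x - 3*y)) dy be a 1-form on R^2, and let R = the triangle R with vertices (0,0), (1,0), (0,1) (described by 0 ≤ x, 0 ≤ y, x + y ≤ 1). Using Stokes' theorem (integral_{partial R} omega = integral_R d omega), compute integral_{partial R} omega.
integral_(partial R) omega = 1/6

Stokes: integral_partial_R omega = integral_R d omega with d omega = (∂Q/∂x - ∂P/∂y) dx ∧ dy.
  ∂Q/∂x = y
  ∂P/∂y = 0
  integrand = ∂Q/∂x - ∂P/∂y = y.
Integrating over R: integral_0^1 integral_0^{1-x} (y) dy dx = 1/6.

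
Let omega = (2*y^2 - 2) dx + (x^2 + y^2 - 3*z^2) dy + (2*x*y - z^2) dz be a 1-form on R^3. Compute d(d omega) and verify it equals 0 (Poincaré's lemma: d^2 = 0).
d(d omega) = 0

Step 1: d omega = sum_{i<j} (∂f_j/∂x_i - ∂f_i/∂x_j) dx_i ∧ dx_j:
  coeff of dx ∧ dy: 2*x - 4*y
  coeff of dx ∧ dz: 2*y
  coeff of dy ∧ dz: 2*x + 6*z
Step 2: Apply d again to each 2-form coefficient. The only possible 3-form in R^3 is dx ∧ dy ∧ dz, with coefficient
  ∂(coeff of dy∧dz)/∂x - ∂(coeff of dx∧dz)/∂y + ∂(coeff of dx∧dy)/∂z
  = ∂/∂x (2*x + 6*z) - ∂/∂y (2*y) + ∂/∂z (2*x - 4*y).
Each of these terms simplifies to sums of mixed partials that cancel in pairs. The result is 0 (by equality of mixed partials for smooth functions — Schwarz / Clairaut).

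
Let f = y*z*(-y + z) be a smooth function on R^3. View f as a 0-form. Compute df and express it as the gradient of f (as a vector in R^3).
df = (0) dx + (z*(-2*y + z)) dy + (y*(-y + 2*z)) dz; grad f = (0, z*(-2*y + z), y*(-y + 2*z))

For a 0-form f, d f = (∂f/∂x) dx + (∂f/∂y) dy + (∂f/∂z) dz. The components of the vector representation are exactly the entries of grad f in Cartesian coordinates:
  ∂f/∂x = 0
  ∂f/∂y = z*(-2*y + z)
  ∂f/∂z = y*(-y + 2*z).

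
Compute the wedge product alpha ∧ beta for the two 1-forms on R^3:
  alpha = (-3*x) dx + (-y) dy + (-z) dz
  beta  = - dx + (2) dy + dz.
alpha ∧ beta = (-6*x - y) dx ∧ dy + (-3*x - z) dx ∧ dz + (-y + 2*z) dy ∧ dz

Distribute the wedge, using dx_i ∧ dx_j = -dx_j ∧ dx_i and dx_i ∧ dx_i = 0. For each pair (i, j) with i < j, the coefficient of dx_i ∧ dx_j in alpha ∧ beta is (alpha_i * beta_j - alpha_j * beta_i). Collecting: alpha ∧ beta = (-6*x - y) dx ∧ dy + (-3*x - z) dx ∧ dz + (-y + 2*z) dy ∧ dz.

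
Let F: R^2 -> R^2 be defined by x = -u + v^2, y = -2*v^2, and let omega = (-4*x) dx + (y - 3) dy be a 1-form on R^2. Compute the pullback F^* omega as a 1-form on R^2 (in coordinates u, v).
F^* omega = (-4*u + 4*v^2) du + (4*v*(2*u + 3)) dv

Using F^*(f dg) = (f ∘ F) d(g ∘ F), substitute each coordinate x_i by F_i(u, v) in f_i, and replace dx_i by d F_i = (∂F_i/∂u) du + (∂F_i/∂v) dv.
  For the x component: f_1(F) = 4*u - 4*v^2; d F_1 = (-1) du + (2*v) dv
  For the y component: f_2(F) = -2*v^2 - 3; d F_2 = (0) du + (-4*v) dv
Combining and collecting du, dv coefficients:
  coeff of du: -4*u + 4*v^2
  coeff of dv: 4*v*(2*u + 3)
F^* omega = (-4*u + 4*v^2) du + (4*v*(2*u + 3)) dv.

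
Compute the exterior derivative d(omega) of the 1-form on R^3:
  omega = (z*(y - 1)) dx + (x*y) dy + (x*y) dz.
d(omega) = (y - z) dx ∧ dy + (1) dx ∧ dz + (x) dy ∧ dz

For a 1-form omega = sum_i f_i dx_i, the exterior derivative is
  d(omega) = sum_{i < j} (∂f_j/∂x_i - ∂f_i/∂x_j) dx_i ∧ dx_j.
  coefficient of dx ∧ dy: ∂f_2/∂x - ∂f_1/∂y = ∂(x*y)/∂x - ∂(z*(y - 1))/∂y = y - z
  coefficient of dx ∧ dz: ∂f_3/∂x - ∂f_1/∂z = ∂(x*y)/∂x - ∂(z*(y - 1))/∂z = 1
  coefficient of dy ∧ dz: ∂f_3/∂y - ∂f_2/∂z = ∂(x*y)/∂y - ∂(x*y)/∂z = x
Assembling: d(omega) = (y - z) dx ∧ dy + (1) dx ∧ dz + (x) dy ∧ dz.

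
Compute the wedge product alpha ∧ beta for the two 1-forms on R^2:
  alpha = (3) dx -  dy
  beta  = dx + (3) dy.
alpha ∧ beta = (10) dx ∧ dy

Distribute the wedge, using dx_i ∧ dx_j = -dx_j ∧ dx_i and dx_i ∧ dx_i = 0. For each pair (i, j) with i < j, the coefficient of dx_i ∧ dx_j in alpha ∧ beta is (alpha_i * beta_j - alpha_j * beta_i). Collecting: alpha ∧ beta = (10) dx ∧ dy.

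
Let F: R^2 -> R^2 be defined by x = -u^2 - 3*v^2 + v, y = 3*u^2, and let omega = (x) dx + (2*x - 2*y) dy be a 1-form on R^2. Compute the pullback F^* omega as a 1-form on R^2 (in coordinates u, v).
F^* omega = (2*u*(-23*u^2 - 15*v^2 + 5*v)) du + (6*u^2*v - u^2 + 18*v^3 - 9*v^2 + v) dv

Using F^*(f dg) = (f ∘ F) d(g ∘ F), substitute each coordinate x_i by F_i(u, v) in f_i, and replace dx_i by d F_i = (∂F_i/∂u) du + (∂F_i/∂v) dv.
  For the x component: f_1(F) = -u^2 - 3*v^2 + v; d F_1 = (-2*u) du + (1 - 6*v) dv
  For the y component: f_2(F) = -8*u^2 - 6*v^2 + 2*v; d F_2 = (6*u) du + (0) dv
Combining and collecting du, dv coefficients:
  coeff of du: 2*u*(-23*u^2 - 15*v^2 + 5*v)
  coeff of dv: 6*u^2*v - u^2 + 18*v^3 - 9*v^2 + v
F^* omega = (2*u*(-23*u^2 - 15*v^2 + 5*v)) du + (6*u^2*v - u^2 + 18*v^3 - 9*v^2 + v) dv.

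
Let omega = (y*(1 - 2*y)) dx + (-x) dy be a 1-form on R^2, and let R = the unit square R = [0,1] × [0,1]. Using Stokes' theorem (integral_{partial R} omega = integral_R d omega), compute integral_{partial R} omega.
integral_(partial R) omega = 0

Stokes: integral_partial_R omega = integral_R d omega with d omega = (∂Q/∂x - ∂P/∂y) dx ∧ dy.
  ∂Q/∂x = -1
  ∂P/∂y = 1 - 4*y
  integrand = ∂Q/∂x - ∂P/∂y = 4*y - 2.
Integrating over R: integral_0^1 integral_0^1 (4*y - 2) dx dy = 0.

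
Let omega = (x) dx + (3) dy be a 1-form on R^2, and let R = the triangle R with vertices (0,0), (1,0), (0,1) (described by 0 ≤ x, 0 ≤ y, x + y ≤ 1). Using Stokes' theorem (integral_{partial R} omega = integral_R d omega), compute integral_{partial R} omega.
integral_(partial R) omega = 0

Stokes: integral_partial_R omega = integral_R d omega with d omega = (∂Q/∂x - ∂P/∂y) dx ∧ dy.
  ∂Q/∂x = 0
  ∂P/∂y = 0
  integrand = ∂Q/∂x - ∂P/∂y = 0.
Integrating over R: integral_0^1 integral_0^{1-x} (0) dy dx = 0.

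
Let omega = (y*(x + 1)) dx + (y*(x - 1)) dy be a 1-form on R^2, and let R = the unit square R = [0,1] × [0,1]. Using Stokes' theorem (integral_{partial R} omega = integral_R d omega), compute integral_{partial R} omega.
integral_(partial R) omega = -1

Stokes: integral_partial_R omega = integral_R d omega with d omega = (∂Q/∂x - ∂P/∂y) dx ∧ dy.
  ∂Q/∂x = y
  ∂P/∂y = x + 1
  integrand = ∂Q/∂x - ∂P/∂y = -x + y - 1.
Integrating over R: integral_0^1 integral_0^1 (-x + y - 1) dx dy = -1.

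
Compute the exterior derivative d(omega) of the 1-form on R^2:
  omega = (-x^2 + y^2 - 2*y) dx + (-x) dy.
d(omega) = (1 - 2*y) dx ∧ dy

For a 1-form omega = sum_i f_i dx_i, the exterior derivative is
  d(omega) = sum_{i < j} (∂f_j/∂x_i - ∂f_i/∂x_j) dx_i ∧ dx_j.
  coefficient of dx ∧ dy: ∂f_2/∂x - ∂f_1/∂y = ∂(-x)/∂x - ∂(-x^2 + y^2 - 2*y)/∂y = 1 - 2*y
Assembling: d(omega) = (1 - 2*y) dx ∧ dy.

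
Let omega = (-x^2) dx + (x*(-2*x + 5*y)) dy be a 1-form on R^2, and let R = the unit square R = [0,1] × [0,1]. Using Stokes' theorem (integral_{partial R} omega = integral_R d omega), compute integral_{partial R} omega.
integral_(partial R) omega = 1/2

Stokes: integral_partial_R omega = integral_R d omega with d omega = (∂Q/∂x - ∂P/∂y) dx ∧ dy.
  ∂Q/∂x = -4*x + 5*y
  ∂P/∂y = 0
  integrand = ∂Q/∂x - ∂P/∂y = -4*x + 5*y.
Integrating over R: integral_0^1 integral_0^1 (-4*x + 5*y) dx dy = 1/2.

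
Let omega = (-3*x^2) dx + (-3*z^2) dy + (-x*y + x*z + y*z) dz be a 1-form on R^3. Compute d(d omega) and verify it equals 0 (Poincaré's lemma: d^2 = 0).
d(d omega) = 0

Step 1: d omega = sum_{i<j} (∂f_j/∂x_i - ∂f_i/∂x_j) dx_i ∧ dx_j:
  coeff of dx ∧ dy: 0
  coeff of dx ∧ dz: -y + z
  coeff of dy ∧ dz: -x + 7*z
Step 2: Apply d again to each 2-form coefficient. The only possible 3-form in R^3 is dx ∧ dy ∧ dz, with coefficient
  ∂(coeff of dy∧dz)/∂x - ∂(coeff of dx∧dz)/∂y + ∂(coeff of dx∧dy)/∂z
  = ∂/∂x (-x + 7*z) - ∂/∂y (-y + z) + ∂/∂z (0).
Each of these terms simplifies to sums of mixed partials that cancel in pairs. The result is 0 (by equality of mixed partials for smooth functions — Schwarz / Clairaut).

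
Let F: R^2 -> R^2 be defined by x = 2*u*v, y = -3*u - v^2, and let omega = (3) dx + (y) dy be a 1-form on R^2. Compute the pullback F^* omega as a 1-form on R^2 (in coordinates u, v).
F^* omega = (9*u + 3*v^2 + 6*v) du + (6*u*v + 6*u + 2*v^3) dv

Using F^*(f dg) = (f ∘ F) d(g ∘ F), substitute each coordinate x_i by F_i(u, v) in f_i, and replace dx_i by d F_i = (∂F_i/∂u) du + (∂F_i/∂v) dv.
  For the x component: f_1(F) = 3; d F_1 = (2*v) du + (2*u) dv
  For the y component: f_2(F) = -3*u - v^2; d F_2 = (-3) du + (-2*v) dv
Combining and collecting du, dv coefficients:
  coeff of du: 9*u + 3*v^2 + 6*v
  coeff of dv: 6*u*v + 6*u + 2*v^3
F^* omega = (9*u + 3*v^2 + 6*v) du + (6*u*v + 6*u + 2*v^3) dv.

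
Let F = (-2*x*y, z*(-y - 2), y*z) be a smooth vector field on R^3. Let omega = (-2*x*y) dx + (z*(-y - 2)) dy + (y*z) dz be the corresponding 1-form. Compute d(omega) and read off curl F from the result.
d(omega) = (y + z + 2) dy ∧ dz + (0) dz ∧ dx + (2*x) dx ∧ dy; curl F = (y + z + 2, 0, 2*x)

d omega = sum_{i<j} (∂f_j/∂x_i - ∂f_i/∂x_j) dx_i ∧ dx_j. Under the identification (dy ∧ dz, dz ∧ dx, dx ∧ dy) ↔ (e_x, e_y, e_z), the coefficients are exactly the components of curl F. Compute:
  ∂R/∂y - ∂Q/∂z = (z) - (-y - 2) = y + z + 2
  ∂P/∂z - ∂R/∂x = (0) - (0) = 0
  ∂Q/∂x - ∂P/∂y = (0) - (-2*x) = 2*x.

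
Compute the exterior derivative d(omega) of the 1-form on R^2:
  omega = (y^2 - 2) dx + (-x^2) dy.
d(omega) = (-2*x - 2*y) dx ∧ dy

For a 1-form omega = sum_i f_i dx_i, the exterior derivative is
  d(omega) = sum_{i < j} (∂f_j/∂x_i - ∂f_i/∂x_j) dx_i ∧ dx_j.
  coefficient of dx ∧ dy: ∂f_2/∂x - ∂f_1/∂y = ∂(-x^2)/∂x - ∂(y^2 - 2)/∂y = -2*x - 2*y
Assembling: d(omega) = (-2*x - 2*y) dx ∧ dy.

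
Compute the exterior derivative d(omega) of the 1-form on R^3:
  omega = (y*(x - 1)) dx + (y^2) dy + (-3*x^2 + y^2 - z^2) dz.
d(omega) = (1 - x) dx ∧ dy + (-6*x) dx ∧ dz + (2*y) dy ∧ dz

For a 1-form omega = sum_i f_i dx_i, the exterior derivative is
  d(omega) = sum_{i < j} (∂f_j/∂x_i - ∂f_i/∂x_j) dx_i ∧ dx_j.
  coefficient of dx ∧ dy: ∂f_2/∂x - ∂f_1/∂y = ∂(y^2)/∂x - ∂(y*(x - 1))/∂y = 1 - x
  coefficient of dx ∧ dz: ∂f_3/∂x - ∂f_1/∂z = ∂(-3*x^2 + y^2 - z^2)/∂x - ∂(y*(x - 1))/∂z = -6*x
  coefficient of dy ∧ dz: ∂f_3/∂y - ∂f_2/∂z = ∂(-3*x^2 + y^2 - z^2)/∂y - ∂(y^2)/∂z = 2*y
Assembling: d(omega) = (1 - x) dx ∧ dy + (-6*x) dx ∧ dz + (2*y) dy ∧ dz.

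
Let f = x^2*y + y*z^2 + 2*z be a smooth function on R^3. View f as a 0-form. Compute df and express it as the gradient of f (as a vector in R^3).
df = (2*x*y) dx + (x^2 + z^2) dy + (2*y*z + 2) dz; grad f = (2*x*y, x^2 + z^2, 2*y*z + 2)

For a 0-form f, d f = (∂f/∂x) dx + (∂f/∂y) dy + (∂f/∂z) dz. The components of the vector representation are exactly the entries of grad f in Cartesian coordinates:
  ∂f/∂x = 2*x*y
  ∂f/∂y = x^2 + z^2
  ∂f/∂z = 2*y*z + 2.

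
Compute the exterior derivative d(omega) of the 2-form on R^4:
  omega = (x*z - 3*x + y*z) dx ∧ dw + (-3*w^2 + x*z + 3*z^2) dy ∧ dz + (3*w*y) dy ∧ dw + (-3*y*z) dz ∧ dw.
d(omega) = (-z) dx ∧ dy ∧ dw + (-x - y) dx ∧ dz ∧ dw + (z) dx ∧ dy ∧ dz + (-6*w - 3*z) dy ∧ dz ∧ dw

For a 2-form omega = sum_{i<j} g_{ij} dx_i ∧ dx_j, the exterior derivative is
  d(omega) = sum_{i<j} d(g_{ij}) ∧ dx_i ∧ dx_j = sum_{i<j, k} (∂g_{ij}/∂x_k) dx_k ∧ dx_i ∧ dx_j.
Expand each term, using dx_k ∧ dx_i ∧ dx_j = sgn(permutation) dx_{(a)} ∧ dx_{(b)} ∧ dx_{(c)} with (a < b < c) sorted:
  d(x*z - 3*x + y*z) includes (∂/∂y)(x*z - 3*x + y*z) dy = (z) dy, which multiplied by dx ∧ dw gives (-z) dx ∧ dy ∧ dw
  d(x*z - 3*x + y*z) includes (∂/∂z)(x*z - 3*x + y*z) dz = (x + y) dz, which multiplied by dx ∧ dw gives (-x - y) dx ∧ dz ∧ dw
  d(-3*w^2 + x*z + 3*z^2) includes (∂/∂x)(-3*w^2 + x*z + 3*z^2) dx = (z) dx, which multiplied by dy ∧ dz gives (z) dx ∧ dy ∧ dz
  d(-3*w^2 + x*z + 3*z^2) includes (∂/∂w)(-3*w^2 + x*z + 3*z^2) dw = (-6*w) dw, which multiplied by dy ∧ dz gives (-6*w) dy ∧ dz ∧ dw
  d(-3*y*z) includes (∂/∂y)(-3*y*z) dy = (-3*z) dy, which multiplied by dz ∧ dw gives (-3*z) dy ∧ dz ∧ dw
Collecting like 3-forms: d(omega) = (-z) dx ∧ dy ∧ dw + (-x - y) dx ∧ dz ∧ dw + (z) dx ∧ dy ∧ dz + (-6*w - 3*z) dy ∧ dz ∧ dw.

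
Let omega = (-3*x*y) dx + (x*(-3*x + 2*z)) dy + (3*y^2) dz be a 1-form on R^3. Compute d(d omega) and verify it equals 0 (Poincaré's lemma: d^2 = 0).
d(d omega) = 0

Step 1: d omega = sum_{i<j} (∂f_j/∂x_i - ∂f_i/∂x_j) dx_i ∧ dx_j:
  coeff of dx ∧ dy: -3*x + 2*z
  coeff of dx ∧ dz: 0
  coeff of dy ∧ dz: -2*x + 6*y
Step 2: Apply d again to each 2-form coefficient. The only possible 3-form in R^3 is dx ∧ dy ∧ dz, with coefficient
  ∂(coeff of dy∧dz)/∂x - ∂(coeff of dx∧dz)/∂y + ∂(coeff of dx∧dy)/∂z
  = ∂/∂x (-2*x + 6*y) - ∂/∂y (0) + ∂/∂z (-3*x + 2*z).
Each of these terms simplifies to sums of mixed partials that cancel in pairs. The result is 0 (by equality of mixed partials for smooth functions — Schwarz / Clairaut).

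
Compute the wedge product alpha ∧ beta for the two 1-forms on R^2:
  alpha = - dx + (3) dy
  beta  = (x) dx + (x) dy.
alpha ∧ beta = (-4*x) dx ∧ dy

Distribute the wedge, using dx_i ∧ dx_j = -dx_j ∧ dx_i and dx_i ∧ dx_i = 0. For each pair (i, j) with i < j, the coefficient of dx_i ∧ dx_j in alpha ∧ beta is (alpha_i * beta_j - alpha_j * beta_i). Collecting: alpha ∧ beta = (-4*x) dx ∧ dy.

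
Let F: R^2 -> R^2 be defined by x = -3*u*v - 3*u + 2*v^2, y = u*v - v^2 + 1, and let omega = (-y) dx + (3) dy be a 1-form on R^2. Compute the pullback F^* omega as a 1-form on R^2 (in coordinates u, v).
F^* omega = (3*u*v^2 + 3*u*v - 3*v^3 - 3*v^2 + 6*v + 3) du + (3*u^2*v - 7*u*v^2 + 6*u + 4*v^3 - 10*v) dv

Using F^*(f dg) = (f ∘ F) d(g ∘ F), substitute each coordinate x_i by F_i(u, v) in f_i, and replace dx_i by d F_i = (∂F_i/∂u) du + (∂F_i/∂v) dv.
  For the x component: f_1(F) = -u*v + v^2 - 1; d F_1 = (-3*v - 3) du + (-3*u + 4*v) dv
  For the y component: f_2(F) = 3; d F_2 = (v) du + (u - 2*v) dv
Combining and collecting du, dv coefficients:
  coeff of du: 3*u*v^2 + 3*u*v - 3*v^3 - 3*v^2 + 6*v + 3
  coeff of dv: 3*u^2*v - 7*u*v^2 + 6*u + 4*v^3 - 10*v
F^* omega = (3*u*v^2 + 3*u*v - 3*v^3 - 3*v^2 + 6*v + 3) du + (3*u^2*v - 7*u*v^2 + 6*u + 4*v^3 - 10*v) dv.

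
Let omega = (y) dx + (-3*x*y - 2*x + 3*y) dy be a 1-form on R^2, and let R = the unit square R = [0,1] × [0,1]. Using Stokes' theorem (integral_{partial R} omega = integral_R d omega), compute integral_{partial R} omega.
integral_(partial R) omega = -9/2

Stokes: integral_partial_R omega = integral_R d omega with d omega = (∂Q/∂x - ∂P/∂y) dx ∧ dy.
  ∂Q/∂x = -3*y - 2
  ∂P/∂y = 1
  integrand = ∂Q/∂x - ∂P/∂y = -3*y - 3.
Integrating over R: integral_0^1 integral_0^1 (-3*y - 3) dx dy = -9/2.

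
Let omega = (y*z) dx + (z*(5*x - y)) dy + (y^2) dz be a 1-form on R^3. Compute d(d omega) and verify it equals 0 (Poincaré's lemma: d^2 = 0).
d(d omega) = 0

Step 1: d omega = sum_{i<j} (∂f_j/∂x_i - ∂f_i/∂x_j) dx_i ∧ dx_j:
  coeff of dx ∧ dy: 4*z
  coeff of dx ∧ dz: -y
  coeff of dy ∧ dz: -5*x + 3*y
Step 2: Apply d again to each 2-form coefficient. The only possible 3-form in R^3 is dx ∧ dy ∧ dz, with coefficient
  ∂(coeff of dy∧dz)/∂x - ∂(coeff of dx∧dz)/∂y + ∂(coeff of dx∧dy)/∂z
  = ∂/∂x (-5*x + 3*y) - ∂/∂y (-y) + ∂/∂z (4*z).
Each of these terms simplifies to sums of mixed partials that cancel in pairs. The result is 0 (by equality of mixed partials for smooth functions — Schwarz / Clairaut).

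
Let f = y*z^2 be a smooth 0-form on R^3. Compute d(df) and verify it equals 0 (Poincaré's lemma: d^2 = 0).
d(df) = 0

Step 1: df = sum_i (∂f/∂x_i) dx_i = (0) dx + (z^2) dy + (2*y*z) dz.
Step 2: Apply d again. Using the 1-form formula, the coefficient of dx ∧ dy in d(df) is ∂^2 f/∂x ∂y - ∂^2 f/∂y ∂x = (0) - (0) = 0 (equality of mixed partials for smooth f).
Similarly for dx ∧ dz and dy ∧ dz — all coefficients vanish. So d(df) = 0.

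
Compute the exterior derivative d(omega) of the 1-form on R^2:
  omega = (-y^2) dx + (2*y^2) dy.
d(omega) = (2*y) dx ∧ dy

For a 1-form omega = sum_i f_i dx_i, the exterior derivative is
  d(omega) = sum_{i < j} (∂f_j/∂x_i - ∂f_i/∂x_j) dx_i ∧ dx_j.
  coefficient of dx ∧ dy: ∂f_2/∂x - ∂f_1/∂y = ∂(2*y^2)/∂x - ∂(-y^2)/∂y = 2*y
Assembling: d(omega) = (2*y) dx ∧ dy.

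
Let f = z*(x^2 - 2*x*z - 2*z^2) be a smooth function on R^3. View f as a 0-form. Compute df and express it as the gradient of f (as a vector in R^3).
df = (2*z*(x - z)) dx + (0) dy + (x^2 - 4*x*z - 6*z^2) dz; grad f = (2*z*(x - z), 0, x^2 - 4*x*z - 6*z^2)

For a 0-form f, d f = (∂f/∂x) dx + (∂f/∂y) dy + (∂f/∂z) dz. The components of the vector representation are exactly the entries of grad f in Cartesian coordinates:
  ∂f/∂x = 2*z*(x - z)
  ∂f/∂y = 0
  ∂f/∂z = x^2 - 4*x*z - 6*z^2.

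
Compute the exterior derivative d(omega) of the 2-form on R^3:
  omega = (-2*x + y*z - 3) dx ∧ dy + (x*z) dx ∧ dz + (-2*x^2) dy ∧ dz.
d(omega) = (-4*x + y) dx ∧ dy ∧ dz

For a 2-form omega = sum_{i<j} g_{ij} dx_i ∧ dx_j, the exterior derivative is
  d(omega) = sum_{i<j} d(g_{ij}) ∧ dx_i ∧ dx_j = sum_{i<j, k} (∂g_{ij}/∂x_k) dx_k ∧ dx_i ∧ dx_j.
Expand each term, using dx_k ∧ dx_i ∧ dx_j = sgn(permutation) dx_{(a)} ∧ dx_{(b)} ∧ dx_{(c)} with (a < b < c) sorted:
  d(-2*x + y*z - 3) includes (∂/∂z)(-2*x + y*z - 3) dz = (y) dz, which multiplied by dx ∧ dy gives (y) dx ∧ dy ∧ dz
  d(-2*x^2) includes (∂/∂x)(-2*x^2) dx = (-4*x) dx, which multiplied by dy ∧ dz gives (-4*x) dx ∧ dy ∧ dz
Collecting like 3-forms: d(omega) = (-4*x + y) dx ∧ dy ∧ dz.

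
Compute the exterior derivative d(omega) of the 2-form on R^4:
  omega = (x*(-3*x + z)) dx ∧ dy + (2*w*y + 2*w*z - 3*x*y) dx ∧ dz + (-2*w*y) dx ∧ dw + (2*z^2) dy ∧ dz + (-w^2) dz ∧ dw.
d(omega) = (-2*w + 4*x) dx ∧ dy ∧ dz + (2*y + 2*z) dx ∧ dz ∧ dw + (2*w) dx ∧ dy ∧ dw

For a 2-form omega = sum_{i<j} g_{ij} dx_i ∧ dx_j, the exterior derivative is
  d(omega) = sum_{i<j} d(g_{ij}) ∧ dx_i ∧ dx_j = sum_{i<j, k} (∂g_{ij}/∂x_k) dx_k ∧ dx_i ∧ dx_j.
Expand each term, using dx_k ∧ dx_i ∧ dx_j = sgn(permutation) dx_{(a)} ∧ dx_{(b)} ∧ dx_{(c)} with (a < b < c) sorted:
  d(x*(-3*x + z)) includes (∂/∂z)(x*(-3*x + z)) dz = (x) dz, which multiplied by dx ∧ dy gives (x) dx ∧ dy ∧ dz
  d(2*w*y + 2*w*z - 3*x*y) includes (∂/∂y)(2*w*y + 2*w*z - 3*x*y) dy = (2*w - 3*x) dy, which multiplied by dx ∧ dz gives (-2*w + 3*x) dx ∧ dy ∧ dz
  d(2*w*y + 2*w*z - 3*x*y) includes (∂/∂w)(2*w*y + 2*w*z - 3*x*y) dw = (2*y + 2*z) dw, which multiplied by dx ∧ dz gives (2*y + 2*z) dx ∧ dz ∧ dw
  d(-2*w*y) includes (∂/∂y)(-2*w*y) dy = (-2*w) dy, which multiplied by dx ∧ dw gives (2*w) dx ∧ dy ∧ dw
Collecting like 3-forms: d(omega) = (-2*w + 4*x) dx ∧ dy ∧ dz + (2*y + 2*z) dx ∧ dz ∧ dw + (2*w) dx ∧ dy ∧ dw.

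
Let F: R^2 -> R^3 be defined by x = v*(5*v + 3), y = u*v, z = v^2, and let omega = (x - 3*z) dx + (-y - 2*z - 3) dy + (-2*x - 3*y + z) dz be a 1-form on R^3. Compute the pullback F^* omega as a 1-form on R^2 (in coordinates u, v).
F^* omega = (v*(-u*v - 2*v^2 - 3)) du + (-u^2*v - 8*u*v^2 - 3*u + 2*v^3 + 24*v^2 + 9*v) dv

Using F^*(f dg) = (f ∘ F) d(g ∘ F), substitute each coordinate x_i by F_i(u, v) in f_i, and replace dx_i by d F_i = (∂F_i/∂u) du + (∂F_i/∂v) dv.
  For the x component: f_1(F) = v*(2*v + 3); d F_1 = (0) du + (10*v + 3) dv
  For the y component: f_2(F) = -u*v - 2*v^2 - 3; d F_2 = (v) du + (u) dv
  For the z component: f_3(F) = 3*v*(-u - 3*v - 2); d F_3 = (0) du + (2*v) dv
Combining and collecting du, dv coefficients:
  coeff of du: v*(-u*v - 2*v^2 - 3)
  coeff of dv: -u^2*v - 8*u*v^2 - 3*u + 2*v^3 + 24*v^2 + 9*v
F^* omega = (v*(-u*v - 2*v^2 - 3)) du + (-u^2*v - 8*u*v^2 - 3*u + 2*v^3 + 24*v^2 + 9*v) dv.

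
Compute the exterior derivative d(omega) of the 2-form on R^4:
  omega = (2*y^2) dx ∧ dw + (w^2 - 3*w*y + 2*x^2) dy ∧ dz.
d(omega) = (-4*y) dx ∧ dy ∧ dw + (4*x) dx ∧ dy ∧ dz + (2*w - 3*y) dy ∧ dz ∧ dw

For a 2-form omega = sum_{i<j} g_{ij} dx_i ∧ dx_j, the exterior derivative is
  d(omega) = sum_{i<j} d(g_{ij}) ∧ dx_i ∧ dx_j = sum_{i<j, k} (∂g_{ij}/∂x_k) dx_k ∧ dx_i ∧ dx_j.
Expand each term, using dx_k ∧ dx_i ∧ dx_j = sgn(permutation) dx_{(a)} ∧ dx_{(b)} ∧ dx_{(c)} with (a < b < c) sorted:
  d(2*y^2) includes (∂/∂y)(2*y^2) dy = (4*y) dy, which multiplied by dx ∧ dw gives (-4*y) dx ∧ dy ∧ dw
  d(w^2 - 3*w*y + 2*x^2) includes (∂/∂x)(w^2 - 3*w*y + 2*x^2) dx = (4*x) dx, which multiplied by dy ∧ dz gives (4*x) dx ∧ dy ∧ dz
  d(w^2 - 3*w*y + 2*x^2) includes (∂/∂w)(w^2 - 3*w*y + 2*x^2) dw = (2*w - 3*y) dw, which multiplied by dy ∧ dz gives (2*w - 3*y) dy ∧ dz ∧ dw
Collecting like 3-forms: d(omega) = (-4*y) dx ∧ dy ∧ dw + (4*x) dx ∧ dy ∧ dz + (2*w - 3*y) dy ∧ dz ∧ dw.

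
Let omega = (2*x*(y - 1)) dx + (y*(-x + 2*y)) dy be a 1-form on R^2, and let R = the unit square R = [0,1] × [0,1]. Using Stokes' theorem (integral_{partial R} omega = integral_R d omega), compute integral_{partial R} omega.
integral_(partial R) omega = -3/2

Stokes: integral_partial_R omega = integral_R d omega with d omega = (∂Q/∂x - ∂P/∂y) dx ∧ dy.
  ∂Q/∂x = -y
  ∂P/∂y = 2*x
  integrand = ∂Q/∂x - ∂P/∂y = -2*x - y.
Integrating over R: integral_0^1 integral_0^1 (-2*x - y) dx dy = -3/2.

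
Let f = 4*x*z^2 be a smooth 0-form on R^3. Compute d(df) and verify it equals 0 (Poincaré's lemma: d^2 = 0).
d(df) = 0

Step 1: df = sum_i (∂f/∂x_i) dx_i = (4*z^2) dx + (0) dy + (8*x*z) dz.
Step 2: Apply d again. Using the 1-form formula, the coefficient of dx ∧ dy in d(df) is ∂^2 f/∂x ∂y - ∂^2 f/∂y ∂x = (0) - (0) = 0 (equality of mixed partials for smooth f).
Similarly for dx ∧ dz and dy ∧ dz — all coefficients vanish. So d(df) = 0.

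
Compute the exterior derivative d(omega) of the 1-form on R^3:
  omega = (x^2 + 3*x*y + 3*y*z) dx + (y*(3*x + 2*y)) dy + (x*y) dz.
d(omega) = (-3*x + 3*y - 3*z) dx ∧ dy + (-2*y) dx ∧ dz + (x) dy ∧ dz

For a 1-form omega = sum_i f_i dx_i, the exterior derivative is
  d(omega) = sum_{i < j} (∂f_j/∂x_i - ∂f_i/∂x_j) dx_i ∧ dx_j.
  coefficient of dx ∧ dy: ∂f_2/∂x - ∂f_1/∂y = ∂(y*(3*x + 2*y))/∂x - ∂(x^2 + 3*x*y + 3*y*z)/∂y = -3*x + 3*y - 3*z
  coefficient of dx ∧ dz: ∂f_3/∂x - ∂f_1/∂z = ∂(x*y)/∂x - ∂(x^2 + 3*x*y + 3*y*z)/∂z = -2*y
  coefficient of dy ∧ dz: ∂f_3/∂y - ∂f_2/∂z = ∂(x*y)/∂y - ∂(y*(3*x + 2*y))/∂z = x
Assembling: d(omega) = (-3*x + 3*y - 3*z) dx ∧ dy + (-2*y) dx ∧ dz + (x) dy ∧ dz.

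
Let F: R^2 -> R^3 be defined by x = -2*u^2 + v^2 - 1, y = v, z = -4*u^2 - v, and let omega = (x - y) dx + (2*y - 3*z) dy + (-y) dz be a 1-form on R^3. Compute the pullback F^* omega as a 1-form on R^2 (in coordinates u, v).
F^* omega = (4*u*(2*u^2 - v^2 + 3*v + 1)) du + (-4*u^2*v + 12*u^2 + 2*v^3 - 2*v^2 + 4*v) dv

Using F^*(f dg) = (f ∘ F) d(g ∘ F), substitute each coordinate x_i by F_i(u, v) in f_i, and replace dx_i by d F_i = (∂F_i/∂u) du + (∂F_i/∂v) dv.
  For the x component: f_1(F) = -2*u^2 + v^2 - v - 1; d F_1 = (-4*u) du + (2*v) dv
  For the y component: f_2(F) = 12*u^2 + 5*v; d F_2 = (0) du + (1) dv
  For the z component: f_3(F) = -v; d F_3 = (-8*u) du + (-1) dv
Combining and collecting du, dv coefficients:
  coeff of du: 4*u*(2*u^2 - v^2 + 3*v + 1)
  coeff of dv: -4*u^2*v + 12*u^2 + 2*v^3 - 2*v^2 + 4*v
F^* omega = (4*u*(2*u^2 - v^2 + 3*v + 1)) du + (-4*u^2*v + 12*u^2 + 2*v^3 - 2*v^2 + 4*v) dv.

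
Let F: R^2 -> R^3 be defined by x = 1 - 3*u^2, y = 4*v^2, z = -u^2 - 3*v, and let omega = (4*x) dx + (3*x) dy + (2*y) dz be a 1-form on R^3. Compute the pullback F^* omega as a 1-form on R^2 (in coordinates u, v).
F^* omega = (8*u*(9*u^2 - 2*v^2 - 3)) du + (24*v*(-3*u^2 - v + 1)) dv

Using F^*(f dg) = (f ∘ F) d(g ∘ F), substitute each coordinate x_i by F_i(u, v) in f_i, and replace dx_i by d F_i = (∂F_i/∂u) du + (∂F_i/∂v) dv.
  For the x component: f_1(F) = 4 - 12*u^2; d F_1 = (-6*u) du + (0) dv
  For the y component: f_2(F) = 3 - 9*u^2; d F_2 = (0) du + (8*v) dv
  For the z component: f_3(F) = 8*v^2; d F_3 = (-2*u) du + (-3) dv
Combining and collecting du, dv coefficients:
  coeff of du: 8*u*(9*u^2 - 2*v^2 - 3)
  coeff of dv: 24*v*(-3*u^2 - v + 1)
F^* omega = (8*u*(9*u^2 - 2*v^2 - 3)) du + (24*v*(-3*u^2 - v + 1)) dv.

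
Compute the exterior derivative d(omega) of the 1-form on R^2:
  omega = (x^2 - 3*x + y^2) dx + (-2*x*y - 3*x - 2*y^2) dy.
d(omega) = (-4*y - 3) dx ∧ dy

For a 1-form omega = sum_i f_i dx_i, the exterior derivative is
  d(omega) = sum_{i < j} (∂f_j/∂x_i - ∂f_i/∂x_j) dx_i ∧ dx_j.
  coefficient of dx ∧ dy: ∂f_2/∂x - ∂f_1/∂y = ∂(-2*x*y - 3*x - 2*y^2)/∂x - ∂(x^2 - 3*x + y^2)/∂y = -4*y - 3
Assembling: d(omega) = (-4*y - 3) dx ∧ dy.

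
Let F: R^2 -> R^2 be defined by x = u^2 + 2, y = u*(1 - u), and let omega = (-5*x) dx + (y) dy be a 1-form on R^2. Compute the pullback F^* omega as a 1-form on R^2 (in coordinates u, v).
F^* omega = (u*(-8*u^2 - 3*u - 19)) du

Using F^*(f dg) = (f ∘ F) d(g ∘ F), substitute each coordinate x_i by F_i(u, v) in f_i, and replace dx_i by d F_i = (∂F_i/∂u) du + (∂F_i/∂v) dv.
  For the x component: f_1(F) = -5*u^2 - 10; d F_1 = (2*u) du + (0) dv
  For the y component: f_2(F) = u*(1 - u); d F_2 = (1 - 2*u) du + (0) dv
Combining and collecting du, dv coefficients:
  coeff of du: u*(-8*u^2 - 3*u - 19)
  coeff of dv: 0
F^* omega = (u*(-8*u^2 - 3*u - 19)) du.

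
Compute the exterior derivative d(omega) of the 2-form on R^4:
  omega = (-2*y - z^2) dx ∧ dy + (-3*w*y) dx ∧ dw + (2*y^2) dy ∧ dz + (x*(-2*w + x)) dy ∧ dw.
d(omega) = (-2*z) dx ∧ dy ∧ dz + (w + 2*x) dx ∧ dy ∧ dw

For a 2-form omega = sum_{i<j} g_{ij} dx_i ∧ dx_j, the exterior derivative is
  d(omega) = sum_{i<j} d(g_{ij}) ∧ dx_i ∧ dx_j = sum_{i<j, k} (∂g_{ij}/∂x_k) dx_k ∧ dx_i ∧ dx_j.
Expand each term, using dx_k ∧ dx_i ∧ dx_j = sgn(permutation) dx_{(a)} ∧ dx_{(b)} ∧ dx_{(c)} with (a < b < c) sorted:
  d(-2*y - z^2) includes (∂/∂z)(-2*y - z^2) dz = (-2*z) dz, which multiplied by dx ∧ dy gives (-2*z) dx ∧ dy ∧ dz
  d(-3*w*y) includes (∂/∂y)(-3*w*y) dy = (-3*w) dy, which multiplied by dx ∧ dw gives (3*w) dx ∧ dy ∧ dw
  d(x*(-2*w + x)) includes (∂/∂x)(x*(-2*w + x)) dx = (-2*w + 2*x) dx, which multiplied by dy ∧ dw gives (-2*w + 2*x) dx ∧ dy ∧ dw
Collecting like 3-forms: d(omega) = (-2*z) dx ∧ dy ∧ dz + (w + 2*x) dx ∧ dy ∧ dw.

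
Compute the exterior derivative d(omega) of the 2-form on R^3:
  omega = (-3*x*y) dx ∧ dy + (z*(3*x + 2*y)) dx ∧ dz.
d(omega) = (-2*z) dx ∧ dy ∧ dz

For a 2-form omega = sum_{i<j} g_{ij} dx_i ∧ dx_j, the exterior derivative is
  d(omega) = sum_{i<j} d(g_{ij}) ∧ dx_i ∧ dx_j = sum_{i<j, k} (∂g_{ij}/∂x_k) dx_k ∧ dx_i ∧ dx_j.
Expand each term, using dx_k ∧ dx_i ∧ dx_j = sgn(permutation) dx_{(a)} ∧ dx_{(b)} ∧ dx_{(c)} with (a < b < c) sorted:
  d(z*(3*x + 2*y)) includes (∂/∂y)(z*(3*x + 2*y)) dy = (2*z) dy, which multiplied by dx ∧ dz gives (-2*z) dx ∧ dy ∧ dz
Collecting like 3-forms: d(omega) = (-2*z) dx ∧ dy ∧ dz.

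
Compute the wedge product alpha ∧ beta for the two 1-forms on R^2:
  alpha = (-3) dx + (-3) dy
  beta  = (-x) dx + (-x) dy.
alpha ∧ beta = 0

Distribute the wedge, using dx_i ∧ dx_j = -dx_j ∧ dx_i and dx_i ∧ dx_i = 0. For each pair (i, j) with i < j, the coefficient of dx_i ∧ dx_j in alpha ∧ beta is (alpha_i * beta_j - alpha_j * beta_i). Collecting: alpha ∧ beta = 0.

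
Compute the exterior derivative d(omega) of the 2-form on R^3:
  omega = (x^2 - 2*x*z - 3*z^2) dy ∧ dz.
d(omega) = (2*x - 2*z) dx ∧ dy ∧ dz

For a 2-form omega = sum_{i<j} g_{ij} dx_i ∧ dx_j, the exterior derivative is
  d(omega) = sum_{i<j} d(g_{ij}) ∧ dx_i ∧ dx_j = sum_{i<j, k} (∂g_{ij}/∂x_k) dx_k ∧ dx_i ∧ dx_j.
Expand each term, using dx_k ∧ dx_i ∧ dx_j = sgn(permutation) dx_{(a)} ∧ dx_{(b)} ∧ dx_{(c)} with (a < b < c) sorted:
  d(x^2 - 2*x*z - 3*z^2) includes (∂/∂x)(x^2 - 2*x*z - 3*z^2) dx = (2*x - 2*z) dx, which multiplied by dy ∧ dz gives (2*x - 2*z) dx ∧ dy ∧ dz
Collecting like 3-forms: d(omega) = (2*x - 2*z) dx ∧ dy ∧ dz.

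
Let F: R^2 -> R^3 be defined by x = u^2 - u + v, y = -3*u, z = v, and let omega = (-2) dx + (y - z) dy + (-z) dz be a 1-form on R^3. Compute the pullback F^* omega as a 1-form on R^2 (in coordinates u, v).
F^* omega = (5*u + 3*v + 2) du + (-v - 2) dv

Using F^*(f dg) = (f ∘ F) d(g ∘ F), substitute each coordinate x_i by F_i(u, v) in f_i, and replace dx_i by d F_i = (∂F_i/∂u) du + (∂F_i/∂v) dv.
  For the x component: f_1(F) = -2; d F_1 = (2*u - 1) du + (1) dv
  For the y component: f_2(F) = -3*u - v; d F_2 = (-3) du + (0) dv
  For the z component: f_3(F) = -v; d F_3 = (0) du + (1) dv
Combining and collecting du, dv coefficients:
  coeff of du: 5*u + 3*v + 2
  coeff of dv: -v - 2
F^* omega = (5*u + 3*v + 2) du + (-v - 2) dv.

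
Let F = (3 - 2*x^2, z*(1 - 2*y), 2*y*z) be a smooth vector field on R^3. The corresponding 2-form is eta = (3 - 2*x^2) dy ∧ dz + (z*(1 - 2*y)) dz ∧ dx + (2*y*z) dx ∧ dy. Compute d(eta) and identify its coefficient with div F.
d(eta) = (-4*x + 2*y - 2*z) dx ∧ dy ∧ dz; div F = -4*x + 2*y - 2*z

For a 2-form in R^3 of the form above, applying d gives a 3-form with coefficient ∂P/∂x + ∂Q/∂y + ∂R/∂z:
  ∂P/∂x = -4*x
  ∂Q/∂y = -2*z
  ∂R/∂z = 2*y
Sum = -4*x + 2*y - 2*z, which is exactly div F.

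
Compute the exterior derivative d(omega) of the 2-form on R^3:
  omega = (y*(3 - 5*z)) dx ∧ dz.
d(omega) = (5*z - 3) dx ∧ dy ∧ dz

For a 2-form omega = sum_{i<j} g_{ij} dx_i ∧ dx_j, the exterior derivative is
  d(omega) = sum_{i<j} d(g_{ij}) ∧ dx_i ∧ dx_j = sum_{i<j, k} (∂g_{ij}/∂x_k) dx_k ∧ dx_i ∧ dx_j.
Expand each term, using dx_k ∧ dx_i ∧ dx_j = sgn(permutation) dx_{(a)} ∧ dx_{(b)} ∧ dx_{(c)} with (a < b < c) sorted:
  d(y*(3 - 5*z)) includes (∂/∂y)(y*(3 - 5*z)) dy = (3 - 5*z) dy, which multiplied by dx ∧ dz gives (5*z - 3) dx ∧ dy ∧ dz
Collecting like 3-forms: d(omega) = (5*z - 3) dx ∧ dy ∧ dz.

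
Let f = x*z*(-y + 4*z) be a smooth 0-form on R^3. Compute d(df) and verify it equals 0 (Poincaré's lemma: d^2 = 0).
d(df) = 0

Step 1: df = sum_i (∂f/∂x_i) dx_i = (z*(-y + 4*z)) dx + (-x*z) dy + (x*(-y + 8*z)) dz.
Step 2: Apply d again. Using the 1-form formula, the coefficient of dx ∧ dy in d(df) is ∂^2 f/∂x ∂y - ∂^2 f/∂y ∂x = (-z) - (-z) = 0 (equality of mixed partials for smooth f).
Similarly for dx ∧ dz and dy ∧ dz — all coefficients vanish. So d(df) = 0.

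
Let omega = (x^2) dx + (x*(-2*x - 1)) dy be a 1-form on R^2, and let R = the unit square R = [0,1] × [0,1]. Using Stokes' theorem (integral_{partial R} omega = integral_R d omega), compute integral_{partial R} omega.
integral_(partial R) omega = -3

Stokes: integral_partial_R omega = integral_R d omega with d omega = (∂Q/∂x - ∂P/∂y) dx ∧ dy.
  ∂Q/∂x = -4*x - 1
  ∂P/∂y = 0
  integrand = ∂Q/∂x - ∂P/∂y = -4*x - 1.
Integrating over R: integral_0^1 integral_0^1 (-4*x - 1) dx dy = -3.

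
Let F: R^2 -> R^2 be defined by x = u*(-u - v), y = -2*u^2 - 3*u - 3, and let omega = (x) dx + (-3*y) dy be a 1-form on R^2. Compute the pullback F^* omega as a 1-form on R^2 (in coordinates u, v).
F^* omega = (-22*u^3 + 3*u^2*v - 54*u^2 + u*v^2 - 63*u - 27) du + (u^2*(u + v)) dv

Using F^*(f dg) = (f ∘ F) d(g ∘ F), substitute each coordinate x_i by F_i(u, v) in f_i, and replace dx_i by d F_i = (∂F_i/∂u) du + (∂F_i/∂v) dv.
  For the x component: f_1(F) = u*(-u - v); d F_1 = (-2*u - v) du + (-u) dv
  For the y component: f_2(F) = 6*u^2 + 9*u + 9; d F_2 = (-4*u - 3) du + (0) dv
Combining and collecting du, dv coefficients:
  coeff of du: -22*u^3 + 3*u^2*v - 54*u^2 + u*v^2 - 63*u - 27
  coeff of dv: u^2*(u + v)
F^* omega = (-22*u^3 + 3*u^2*v - 54*u^2 + u*v^2 - 63*u - 27) du + (u^2*(u + v)) dv.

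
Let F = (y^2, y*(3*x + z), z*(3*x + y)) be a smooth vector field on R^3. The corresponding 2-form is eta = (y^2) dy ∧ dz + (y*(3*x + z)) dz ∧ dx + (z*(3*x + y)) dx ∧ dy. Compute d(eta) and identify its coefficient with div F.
d(eta) = (6*x + y + z) dx ∧ dy ∧ dz; div F = 6*x + y + z

For a 2-form in R^3 of the form above, applying d gives a 3-form with coefficient ∂P/∂x + ∂Q/∂y + ∂R/∂z:
  ∂P/∂x = 0
  ∂Q/∂y = 3*x + z
  ∂R/∂z = 3*x + y
Sum = 6*x + y + z, which is exactly div F.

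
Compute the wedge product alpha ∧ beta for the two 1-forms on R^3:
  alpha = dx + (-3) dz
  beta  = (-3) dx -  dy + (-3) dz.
alpha ∧ beta = (-1) dx ∧ dy + (-12) dx ∧ dz + (-3) dy ∧ dz

Distribute the wedge, using dx_i ∧ dx_j = -dx_j ∧ dx_i and dx_i ∧ dx_i = 0. For each pair (i, j) with i < j, the coefficient of dx_i ∧ dx_j in alpha ∧ beta is (alpha_i * beta_j - alpha_j * beta_i). Collecting: alpha ∧ beta = (-1) dx ∧ dy + (-12) dx ∧ dz + (-3) dy ∧ dz.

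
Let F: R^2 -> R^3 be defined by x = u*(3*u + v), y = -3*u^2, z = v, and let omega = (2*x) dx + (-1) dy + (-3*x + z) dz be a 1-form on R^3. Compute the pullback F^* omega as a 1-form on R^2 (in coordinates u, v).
F^* omega = (2*u*(18*u^2 + 9*u*v + v^2 + 3)) du + (6*u^3 + 2*u^2*v - 9*u^2 - 3*u*v + v) dv

Using F^*(f dg) = (f ∘ F) d(g ∘ F), substitute each coordinate x_i by F_i(u, v) in f_i, and replace dx_i by d F_i = (∂F_i/∂u) du + (∂F_i/∂v) dv.
  For the x component: f_1(F) = 2*u*(3*u + v); d F_1 = (6*u + v) du + (u) dv
  For the y component: f_2(F) = -1; d F_2 = (-6*u) du + (0) dv
  For the z component: f_3(F) = -9*u^2 - 3*u*v + v; d F_3 = (0) du + (1) dv
Combining and collecting du, dv coefficients:
  coeff of du: 2*u*(18*u^2 + 9*u*v + v^2 + 3)
  coeff of dv: 6*u^3 + 2*u^2*v - 9*u^2 - 3*u*v + v
F^* omega = (2*u*(18*u^2 + 9*u*v + v^2 + 3)) du + (6*u^3 + 2*u^2*v - 9*u^2 - 3*u*v + v) dv.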